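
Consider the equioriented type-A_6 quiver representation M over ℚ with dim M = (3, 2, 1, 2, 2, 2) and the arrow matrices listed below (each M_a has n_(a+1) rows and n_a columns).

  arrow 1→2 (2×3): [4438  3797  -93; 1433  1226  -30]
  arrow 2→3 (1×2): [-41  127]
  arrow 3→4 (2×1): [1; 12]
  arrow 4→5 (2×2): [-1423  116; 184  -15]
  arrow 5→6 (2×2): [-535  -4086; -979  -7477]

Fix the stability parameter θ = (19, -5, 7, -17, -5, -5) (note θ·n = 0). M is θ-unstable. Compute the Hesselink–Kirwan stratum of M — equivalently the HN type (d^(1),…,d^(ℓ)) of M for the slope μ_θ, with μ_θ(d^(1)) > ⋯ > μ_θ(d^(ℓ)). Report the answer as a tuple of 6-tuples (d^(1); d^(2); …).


Via rank(M_{q-1}∘⋯∘M_p): M ≅ I[1,1], I[1,2], I[1,6], I[4,6].
μ_θ-semistable layers: μ^(1)=19; μ^(2)=7; μ^(3)=-1; μ^(4)=-5; μ^(5)=-17

((1, 0, 0, 0, 0, 0); (1, 1, 0, 0, 0, 0); (1, 1, 1, 1, 1, 1); (0, 0, 0, 0, 1, 1); (0, 0, 0, 1, 0, 0))


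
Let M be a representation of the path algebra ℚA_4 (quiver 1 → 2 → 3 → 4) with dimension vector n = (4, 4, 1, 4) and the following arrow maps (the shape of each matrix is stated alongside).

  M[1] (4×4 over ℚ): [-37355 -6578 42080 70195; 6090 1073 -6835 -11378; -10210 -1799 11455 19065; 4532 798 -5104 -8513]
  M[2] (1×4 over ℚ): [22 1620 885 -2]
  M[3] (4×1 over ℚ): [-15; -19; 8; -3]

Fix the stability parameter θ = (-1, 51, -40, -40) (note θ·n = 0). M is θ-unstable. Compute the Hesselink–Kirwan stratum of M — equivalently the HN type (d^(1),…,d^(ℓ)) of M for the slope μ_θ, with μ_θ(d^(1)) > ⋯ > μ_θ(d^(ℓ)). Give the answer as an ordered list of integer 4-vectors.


Interval decomposition of M: I[1,1], I[1,2]^2, I[1,4], I[2,2], I[4,4]^3.
HN type (ℓ=4): μ^(1)=51; μ^(2)=-1; μ^(3)=-15/2; μ^(4)=-40

((0, 3, 0, 0); (3, 0, 0, 0); (1, 1, 1, 1); (0, 0, 0, 3))


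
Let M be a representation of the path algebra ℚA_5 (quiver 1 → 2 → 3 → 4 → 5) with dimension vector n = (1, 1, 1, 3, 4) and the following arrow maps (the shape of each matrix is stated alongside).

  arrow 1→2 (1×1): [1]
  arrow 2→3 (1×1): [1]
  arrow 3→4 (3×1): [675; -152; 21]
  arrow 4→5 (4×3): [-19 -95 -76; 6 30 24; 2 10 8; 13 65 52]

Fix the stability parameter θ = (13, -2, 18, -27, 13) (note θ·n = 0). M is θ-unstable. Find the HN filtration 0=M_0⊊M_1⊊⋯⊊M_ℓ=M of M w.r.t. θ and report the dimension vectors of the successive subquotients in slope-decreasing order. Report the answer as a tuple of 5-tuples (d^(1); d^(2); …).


Barcode: M ≅ I[1,5], I[4,4]^2, I[5,5]^3. HN layers by μ_θ (3 steps, strictly decreasing):
  μ^(1)=13; μ^(2)=1/2; μ^(3)=-27

((0, 0, 0, 0, 4); (1, 1, 1, 1, 0); (0, 0, 0, 2, 0))


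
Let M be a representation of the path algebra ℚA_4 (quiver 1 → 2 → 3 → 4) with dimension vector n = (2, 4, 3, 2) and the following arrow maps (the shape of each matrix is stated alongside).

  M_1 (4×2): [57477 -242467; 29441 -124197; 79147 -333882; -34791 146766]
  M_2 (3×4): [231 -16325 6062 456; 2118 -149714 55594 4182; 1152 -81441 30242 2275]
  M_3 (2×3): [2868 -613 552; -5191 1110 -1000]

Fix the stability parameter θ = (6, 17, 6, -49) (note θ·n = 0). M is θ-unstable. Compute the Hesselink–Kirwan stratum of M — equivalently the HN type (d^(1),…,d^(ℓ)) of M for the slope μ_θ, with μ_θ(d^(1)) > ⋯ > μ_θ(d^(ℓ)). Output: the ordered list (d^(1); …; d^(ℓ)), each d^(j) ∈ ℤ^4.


Barcode: M ≅ I[1,2], I[1,3], I[2,4]^2. HN layers by μ_θ (4 steps, strictly decreasing):
  μ^(1)=17; μ^(2)=23/2; μ^(3)=6; μ^(4)=-26/3

((0, 1, 0, 0); (0, 1, 1, 0); (2, 0, 0, 0); (0, 2, 2, 2))


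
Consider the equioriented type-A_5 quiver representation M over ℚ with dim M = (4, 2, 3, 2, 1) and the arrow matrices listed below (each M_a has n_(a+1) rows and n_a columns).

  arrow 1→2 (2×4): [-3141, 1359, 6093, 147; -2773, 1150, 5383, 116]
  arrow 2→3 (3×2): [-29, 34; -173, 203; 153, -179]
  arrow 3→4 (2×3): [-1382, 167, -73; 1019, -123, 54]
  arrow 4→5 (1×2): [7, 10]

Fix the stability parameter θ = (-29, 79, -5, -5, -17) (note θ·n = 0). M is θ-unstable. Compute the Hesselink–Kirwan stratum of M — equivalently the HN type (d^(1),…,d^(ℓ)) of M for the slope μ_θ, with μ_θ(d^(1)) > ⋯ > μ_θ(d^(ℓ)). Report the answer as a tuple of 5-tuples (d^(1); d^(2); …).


Barcode: M ≅ I[1,1]^2, I[1,4], I[1,5], I[3,3]. HN layers by μ_θ (4 steps, strictly decreasing):
  μ^(1)=23; μ^(2)=13; μ^(3)=-5; μ^(4)=-29

((0, 1, 1, 1, 0); (0, 1, 1, 1, 1); (0, 0, 1, 0, 0); (4, 0, 0, 0, 0))


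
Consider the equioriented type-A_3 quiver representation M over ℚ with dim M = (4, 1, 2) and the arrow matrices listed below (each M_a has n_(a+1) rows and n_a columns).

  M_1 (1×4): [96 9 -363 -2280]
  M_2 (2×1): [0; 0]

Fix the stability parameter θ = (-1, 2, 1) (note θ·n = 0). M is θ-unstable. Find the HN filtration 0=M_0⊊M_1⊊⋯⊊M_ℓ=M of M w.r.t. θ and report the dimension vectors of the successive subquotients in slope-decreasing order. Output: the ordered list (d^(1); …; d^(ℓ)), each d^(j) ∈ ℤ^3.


Via rank(M_{q-1}∘⋯∘M_p): M ≅ I[1,1]^3, I[1,2], I[3,3]^2.
μ_θ-semistable layers: μ^(1)=2; μ^(2)=1; μ^(3)=-1

((0, 1, 0); (0, 0, 2); (4, 0, 0))


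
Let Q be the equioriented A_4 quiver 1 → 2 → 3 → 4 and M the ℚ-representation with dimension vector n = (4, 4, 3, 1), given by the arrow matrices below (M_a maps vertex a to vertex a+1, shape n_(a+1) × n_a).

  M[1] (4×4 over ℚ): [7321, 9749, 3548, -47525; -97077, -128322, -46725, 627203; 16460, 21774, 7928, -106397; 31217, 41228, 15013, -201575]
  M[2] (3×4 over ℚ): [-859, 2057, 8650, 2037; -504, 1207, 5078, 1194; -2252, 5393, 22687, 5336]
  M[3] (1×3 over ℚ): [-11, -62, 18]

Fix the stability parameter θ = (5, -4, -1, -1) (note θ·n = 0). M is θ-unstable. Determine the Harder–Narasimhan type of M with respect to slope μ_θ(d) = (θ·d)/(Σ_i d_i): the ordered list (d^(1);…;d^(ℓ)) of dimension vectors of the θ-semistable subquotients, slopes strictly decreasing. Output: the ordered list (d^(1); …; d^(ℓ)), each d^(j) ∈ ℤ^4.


Interval decomposition of M: I[1,2], I[1,3]^2, I[1,4].
HN type (ℓ=3): μ^(1)=1/2; μ^(2)=0; μ^(3)=-1/4

((1, 1, 0, 0); (2, 2, 2, 0); (1, 1, 1, 1))


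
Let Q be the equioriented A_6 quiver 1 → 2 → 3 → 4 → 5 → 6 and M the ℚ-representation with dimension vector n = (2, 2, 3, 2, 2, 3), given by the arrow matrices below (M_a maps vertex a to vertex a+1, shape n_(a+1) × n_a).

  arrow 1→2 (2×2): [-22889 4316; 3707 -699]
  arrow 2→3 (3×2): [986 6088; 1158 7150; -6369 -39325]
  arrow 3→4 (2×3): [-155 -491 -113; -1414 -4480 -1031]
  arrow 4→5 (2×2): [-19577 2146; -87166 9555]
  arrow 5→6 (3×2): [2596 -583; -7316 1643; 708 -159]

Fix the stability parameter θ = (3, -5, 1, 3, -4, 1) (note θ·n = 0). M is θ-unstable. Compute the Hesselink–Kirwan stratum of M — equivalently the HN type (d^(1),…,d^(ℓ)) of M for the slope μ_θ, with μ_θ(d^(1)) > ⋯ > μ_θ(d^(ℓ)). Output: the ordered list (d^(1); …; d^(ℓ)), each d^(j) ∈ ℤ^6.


Via rank(M_{q-1}∘⋯∘M_p): M ≅ I[1,5], I[1,6], I[3,3], I[6,6]^2.
μ_θ-semistable layers: μ^(1)=1; μ^(2)=0; μ^(3)=-1

((0, 0, 1, 0, 0, 3); (0, 0, 2, 2, 2, 0); (2, 2, 0, 0, 0, 0))


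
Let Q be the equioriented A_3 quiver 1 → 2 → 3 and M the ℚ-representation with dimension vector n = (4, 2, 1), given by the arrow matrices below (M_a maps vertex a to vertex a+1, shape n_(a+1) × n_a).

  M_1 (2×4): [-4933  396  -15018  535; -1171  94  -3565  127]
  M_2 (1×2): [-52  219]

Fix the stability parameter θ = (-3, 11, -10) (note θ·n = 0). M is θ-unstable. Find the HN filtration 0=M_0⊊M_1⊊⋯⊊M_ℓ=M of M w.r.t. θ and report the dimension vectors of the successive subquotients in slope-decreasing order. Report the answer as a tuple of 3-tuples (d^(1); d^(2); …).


Barcode: M ≅ I[1,1]^2, I[1,2], I[1,3]. HN layers by μ_θ (3 steps, strictly decreasing):
  μ^(1)=11; μ^(2)=1/2; μ^(3)=-3

((0, 1, 0); (0, 1, 1); (4, 0, 0))


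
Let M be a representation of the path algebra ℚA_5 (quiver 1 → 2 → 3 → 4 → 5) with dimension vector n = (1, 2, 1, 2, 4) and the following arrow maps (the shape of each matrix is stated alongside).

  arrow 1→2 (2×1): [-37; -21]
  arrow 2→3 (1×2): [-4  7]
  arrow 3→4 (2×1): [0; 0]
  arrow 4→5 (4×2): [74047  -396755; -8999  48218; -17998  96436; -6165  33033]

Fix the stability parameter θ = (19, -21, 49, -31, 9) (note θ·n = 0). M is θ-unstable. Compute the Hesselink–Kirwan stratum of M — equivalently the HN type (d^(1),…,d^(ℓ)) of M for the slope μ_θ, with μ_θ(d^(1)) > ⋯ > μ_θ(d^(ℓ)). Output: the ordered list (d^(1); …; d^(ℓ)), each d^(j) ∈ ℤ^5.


Barcode: M ≅ I[1,3], I[2,2], I[4,5]^2, I[5,5]^2. HN layers by μ_θ (5 steps, strictly decreasing):
  μ^(1)=49; μ^(2)=9; μ^(3)=-1; μ^(4)=-21; μ^(5)=-31

((0, 0, 1, 0, 0); (0, 0, 0, 0, 4); (1, 1, 0, 0, 0); (0, 1, 0, 0, 0); (0, 0, 0, 2, 0))


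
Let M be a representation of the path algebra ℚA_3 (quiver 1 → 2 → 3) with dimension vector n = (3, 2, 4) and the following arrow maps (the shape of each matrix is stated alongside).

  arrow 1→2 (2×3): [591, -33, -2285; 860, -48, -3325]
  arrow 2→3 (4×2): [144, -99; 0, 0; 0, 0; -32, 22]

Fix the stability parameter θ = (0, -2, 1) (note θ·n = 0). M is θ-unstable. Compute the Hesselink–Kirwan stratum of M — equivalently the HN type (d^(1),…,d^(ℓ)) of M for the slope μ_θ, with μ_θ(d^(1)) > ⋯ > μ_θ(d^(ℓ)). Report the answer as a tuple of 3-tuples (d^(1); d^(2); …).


Via rank(M_{q-1}∘⋯∘M_p): M ≅ I[1,1], I[1,2], I[1,3], I[3,3]^3.
μ_θ-semistable layers: μ^(1)=1; μ^(2)=0; μ^(3)=-1

((0, 0, 4); (1, 0, 0); (2, 2, 0))


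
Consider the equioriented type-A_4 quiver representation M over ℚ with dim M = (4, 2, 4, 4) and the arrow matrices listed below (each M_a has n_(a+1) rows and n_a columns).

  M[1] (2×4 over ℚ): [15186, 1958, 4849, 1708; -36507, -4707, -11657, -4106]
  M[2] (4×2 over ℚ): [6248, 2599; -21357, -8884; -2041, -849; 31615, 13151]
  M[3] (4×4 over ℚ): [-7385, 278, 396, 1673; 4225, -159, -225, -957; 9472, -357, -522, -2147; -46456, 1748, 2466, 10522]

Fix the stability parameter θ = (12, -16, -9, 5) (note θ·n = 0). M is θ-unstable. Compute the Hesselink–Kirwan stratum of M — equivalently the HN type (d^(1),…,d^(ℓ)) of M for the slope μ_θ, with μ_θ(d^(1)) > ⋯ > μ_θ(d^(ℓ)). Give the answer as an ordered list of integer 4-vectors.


Barcode: M ≅ I[1,1]^2, I[1,4]^2, I[3,3], I[3,4], I[4,4]. HN layers by μ_θ (4 steps, strictly decreasing):
  μ^(1)=12; μ^(2)=5; μ^(3)=-13/3; μ^(4)=-9

((2, 0, 0, 0); (0, 0, 0, 4); (2, 2, 2, 0); (0, 0, 2, 0))


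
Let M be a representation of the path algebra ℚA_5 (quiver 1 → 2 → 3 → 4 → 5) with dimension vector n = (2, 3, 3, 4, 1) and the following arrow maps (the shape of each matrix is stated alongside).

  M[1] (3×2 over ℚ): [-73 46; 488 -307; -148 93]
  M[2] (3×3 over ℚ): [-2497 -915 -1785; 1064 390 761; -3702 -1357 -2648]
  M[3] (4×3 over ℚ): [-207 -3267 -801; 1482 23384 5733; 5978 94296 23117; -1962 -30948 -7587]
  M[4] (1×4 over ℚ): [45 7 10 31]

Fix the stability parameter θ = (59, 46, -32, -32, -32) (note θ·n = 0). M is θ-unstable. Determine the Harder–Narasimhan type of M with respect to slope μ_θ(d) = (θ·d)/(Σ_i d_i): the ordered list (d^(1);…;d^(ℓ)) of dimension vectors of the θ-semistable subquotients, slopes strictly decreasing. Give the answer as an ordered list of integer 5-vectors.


Via rank(M_{q-1}∘⋯∘M_p): M ≅ I[1,4], I[1,5], I[2,3], I[4,4]^2.
μ_θ-semistable layers: μ^(1)=41/4; μ^(2)=7; μ^(3)=9/5; μ^(4)=-32

((1, 1, 1, 1, 0); (0, 1, 1, 0, 0); (1, 1, 1, 1, 1); (0, 0, 0, 2, 0))


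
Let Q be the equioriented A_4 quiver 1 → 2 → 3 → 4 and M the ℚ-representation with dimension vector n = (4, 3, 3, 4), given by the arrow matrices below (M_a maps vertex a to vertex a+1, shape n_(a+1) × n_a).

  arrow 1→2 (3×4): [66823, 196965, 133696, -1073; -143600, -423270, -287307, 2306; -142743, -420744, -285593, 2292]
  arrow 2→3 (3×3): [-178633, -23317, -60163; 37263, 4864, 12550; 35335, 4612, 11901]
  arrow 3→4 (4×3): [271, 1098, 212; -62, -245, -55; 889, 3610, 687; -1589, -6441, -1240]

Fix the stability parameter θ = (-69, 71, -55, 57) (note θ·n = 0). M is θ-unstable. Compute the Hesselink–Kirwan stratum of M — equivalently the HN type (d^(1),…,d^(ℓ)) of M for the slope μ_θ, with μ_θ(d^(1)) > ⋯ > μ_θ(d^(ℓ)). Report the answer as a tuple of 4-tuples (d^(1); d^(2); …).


Via rank(M_{q-1}∘⋯∘M_p): M ≅ I[1,1], I[1,4]^3, I[4,4].
μ_θ-semistable layers: μ^(1)=57; μ^(2)=8; μ^(3)=-69

((0, 0, 0, 4); (0, 3, 3, 0); (4, 0, 0, 0))


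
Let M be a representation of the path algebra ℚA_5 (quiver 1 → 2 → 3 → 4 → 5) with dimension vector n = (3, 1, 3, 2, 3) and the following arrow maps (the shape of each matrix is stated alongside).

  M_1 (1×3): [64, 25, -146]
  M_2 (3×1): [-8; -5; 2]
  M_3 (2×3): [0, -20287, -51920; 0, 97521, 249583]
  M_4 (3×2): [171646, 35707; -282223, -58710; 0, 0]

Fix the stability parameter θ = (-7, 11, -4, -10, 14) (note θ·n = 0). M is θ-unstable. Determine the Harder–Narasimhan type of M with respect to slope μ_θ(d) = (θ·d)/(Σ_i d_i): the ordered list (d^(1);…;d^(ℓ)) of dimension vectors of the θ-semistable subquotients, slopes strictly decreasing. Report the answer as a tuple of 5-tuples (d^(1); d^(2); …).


Via rank(M_{q-1}∘⋯∘M_p): M ≅ I[1,1]^2, I[1,5], I[3,3], I[3,5], I[5,5].
μ_θ-semistable layers: μ^(1)=14; μ^(2)=-1; μ^(3)=-4; μ^(4)=-7

((0, 0, 0, 0, 3); (0, 1, 1, 1, 0); (0, 0, 1, 0, 0); (3, 0, 1, 1, 0))


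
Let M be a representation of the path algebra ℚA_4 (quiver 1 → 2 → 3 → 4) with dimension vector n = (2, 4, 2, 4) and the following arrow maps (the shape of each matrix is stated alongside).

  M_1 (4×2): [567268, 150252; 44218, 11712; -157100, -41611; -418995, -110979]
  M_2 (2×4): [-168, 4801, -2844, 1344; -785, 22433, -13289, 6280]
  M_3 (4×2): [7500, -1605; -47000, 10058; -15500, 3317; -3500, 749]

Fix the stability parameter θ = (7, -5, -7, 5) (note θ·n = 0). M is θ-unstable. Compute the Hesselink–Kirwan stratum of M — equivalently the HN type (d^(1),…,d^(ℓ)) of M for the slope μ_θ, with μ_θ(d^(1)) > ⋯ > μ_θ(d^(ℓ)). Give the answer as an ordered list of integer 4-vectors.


Barcode: M ≅ I[1,3], I[1,4], I[2,2]^2, I[4,4]^3. HN layers by μ_θ (3 steps, strictly decreasing):
  μ^(1)=5; μ^(2)=-5/3; μ^(3)=-5

((0, 0, 0, 4); (2, 2, 2, 0); (0, 2, 0, 0))


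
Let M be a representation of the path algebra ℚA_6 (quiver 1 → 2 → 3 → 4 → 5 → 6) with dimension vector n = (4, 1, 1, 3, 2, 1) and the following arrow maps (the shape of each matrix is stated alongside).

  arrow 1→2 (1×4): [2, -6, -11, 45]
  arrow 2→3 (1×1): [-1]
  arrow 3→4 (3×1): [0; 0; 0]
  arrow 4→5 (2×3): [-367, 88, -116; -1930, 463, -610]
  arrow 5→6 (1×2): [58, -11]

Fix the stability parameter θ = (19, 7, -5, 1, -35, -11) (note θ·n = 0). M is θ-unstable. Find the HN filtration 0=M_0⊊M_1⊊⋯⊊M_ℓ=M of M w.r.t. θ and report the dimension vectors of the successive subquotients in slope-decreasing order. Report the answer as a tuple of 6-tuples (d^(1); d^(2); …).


Interval decomposition of M: I[1,1]^3, I[1,3], I[4,4], I[4,5], I[4,6].
HN type (ℓ=5): μ^(1)=19; μ^(2)=7; μ^(3)=1; μ^(4)=-11; μ^(5)=-17

((3, 0, 0, 0, 0, 0); (1, 1, 1, 0, 0, 0); (0, 0, 0, 1, 0, 0); (0, 0, 0, 0, 0, 1); (0, 0, 0, 2, 2, 0))


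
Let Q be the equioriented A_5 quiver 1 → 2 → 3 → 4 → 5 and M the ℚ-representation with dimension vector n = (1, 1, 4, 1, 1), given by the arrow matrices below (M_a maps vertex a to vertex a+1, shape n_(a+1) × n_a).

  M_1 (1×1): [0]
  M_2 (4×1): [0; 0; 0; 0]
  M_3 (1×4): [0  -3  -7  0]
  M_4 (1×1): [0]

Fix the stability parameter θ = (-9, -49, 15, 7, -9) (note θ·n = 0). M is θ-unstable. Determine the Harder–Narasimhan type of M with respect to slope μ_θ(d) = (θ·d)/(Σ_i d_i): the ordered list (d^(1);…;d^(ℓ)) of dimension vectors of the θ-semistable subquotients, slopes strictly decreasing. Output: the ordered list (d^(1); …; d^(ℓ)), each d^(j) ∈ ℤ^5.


Barcode: M ≅ I[1,1], I[2,2], I[3,3]^3, I[3,4], I[5,5]. HN layers by μ_θ (4 steps, strictly decreasing):
  μ^(1)=15; μ^(2)=11; μ^(3)=-9; μ^(4)=-49

((0, 0, 3, 0, 0); (0, 0, 1, 1, 0); (1, 0, 0, 0, 1); (0, 1, 0, 0, 0))


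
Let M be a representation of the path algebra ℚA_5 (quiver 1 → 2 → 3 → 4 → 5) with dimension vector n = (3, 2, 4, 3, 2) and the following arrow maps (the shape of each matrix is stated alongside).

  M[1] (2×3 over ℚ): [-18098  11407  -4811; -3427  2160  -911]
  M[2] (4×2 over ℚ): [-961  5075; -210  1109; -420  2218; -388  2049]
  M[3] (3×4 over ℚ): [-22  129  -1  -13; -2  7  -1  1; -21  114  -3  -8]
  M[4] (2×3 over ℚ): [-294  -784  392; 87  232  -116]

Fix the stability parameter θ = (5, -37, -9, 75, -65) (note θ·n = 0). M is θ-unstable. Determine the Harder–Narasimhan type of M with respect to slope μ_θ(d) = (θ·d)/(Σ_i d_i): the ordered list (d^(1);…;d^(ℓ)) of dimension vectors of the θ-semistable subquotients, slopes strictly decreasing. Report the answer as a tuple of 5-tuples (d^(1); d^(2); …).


Via rank(M_{q-1}∘⋯∘M_p): M ≅ I[1,1], I[1,3], I[1,4], I[3,4], I[3,5], I[5,5].
μ_θ-semistable layers: μ^(1)=75; μ^(2)=5; μ^(3)=-9; μ^(4)=-16; μ^(5)=-65

((0, 0, 0, 2, 0); (1, 0, 0, 1, 1); (0, 0, 4, 0, 0); (2, 2, 0, 0, 0); (0, 0, 0, 0, 1))


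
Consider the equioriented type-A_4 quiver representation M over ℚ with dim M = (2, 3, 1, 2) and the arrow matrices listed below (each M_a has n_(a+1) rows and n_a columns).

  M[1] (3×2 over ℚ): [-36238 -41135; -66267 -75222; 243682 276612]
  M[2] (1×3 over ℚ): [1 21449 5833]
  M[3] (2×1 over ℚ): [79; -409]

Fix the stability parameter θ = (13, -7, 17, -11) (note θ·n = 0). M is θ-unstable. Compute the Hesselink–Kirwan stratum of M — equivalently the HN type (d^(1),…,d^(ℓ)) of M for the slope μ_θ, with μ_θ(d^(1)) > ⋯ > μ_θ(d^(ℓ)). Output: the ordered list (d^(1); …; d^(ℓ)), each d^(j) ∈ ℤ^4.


Barcode: M ≅ I[1,2], I[1,4], I[2,2], I[4,4]. HN layers by μ_θ (3 steps, strictly decreasing):
  μ^(1)=3; μ^(2)=-7; μ^(3)=-11

((2, 2, 1, 1); (0, 1, 0, 0); (0, 0, 0, 1))


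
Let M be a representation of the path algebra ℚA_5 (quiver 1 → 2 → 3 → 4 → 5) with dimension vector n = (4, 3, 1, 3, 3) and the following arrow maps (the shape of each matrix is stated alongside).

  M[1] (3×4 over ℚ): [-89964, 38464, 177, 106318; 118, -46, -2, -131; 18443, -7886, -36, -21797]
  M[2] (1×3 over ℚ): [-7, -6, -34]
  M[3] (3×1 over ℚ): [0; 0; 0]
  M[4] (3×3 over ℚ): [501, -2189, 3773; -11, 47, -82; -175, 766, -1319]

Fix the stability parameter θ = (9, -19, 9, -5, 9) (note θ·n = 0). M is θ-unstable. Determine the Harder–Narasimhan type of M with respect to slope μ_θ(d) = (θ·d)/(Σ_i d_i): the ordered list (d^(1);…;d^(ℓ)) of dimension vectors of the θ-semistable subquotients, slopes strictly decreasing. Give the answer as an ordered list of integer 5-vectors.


Barcode: M ≅ I[1,1], I[1,2]^2, I[1,3], I[4,5]^3. HN layers by μ_θ (2 steps, strictly decreasing):
  μ^(1)=9; μ^(2)=-5

((1, 0, 1, 0, 3); (3, 3, 0, 3, 0))


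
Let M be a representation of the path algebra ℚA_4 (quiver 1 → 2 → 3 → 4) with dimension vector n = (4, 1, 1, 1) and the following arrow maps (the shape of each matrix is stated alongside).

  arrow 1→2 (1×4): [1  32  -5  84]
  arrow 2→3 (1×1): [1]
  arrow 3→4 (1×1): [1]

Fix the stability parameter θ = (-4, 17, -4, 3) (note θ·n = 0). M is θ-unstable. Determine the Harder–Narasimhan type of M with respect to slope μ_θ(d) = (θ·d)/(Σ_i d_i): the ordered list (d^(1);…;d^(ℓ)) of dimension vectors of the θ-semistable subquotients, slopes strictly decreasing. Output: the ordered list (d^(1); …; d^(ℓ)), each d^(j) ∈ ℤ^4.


Interval decomposition of M: I[1,1]^3, I[1,4].
HN type (ℓ=2): μ^(1)=16/3; μ^(2)=-4

((0, 1, 1, 1); (4, 0, 0, 0))


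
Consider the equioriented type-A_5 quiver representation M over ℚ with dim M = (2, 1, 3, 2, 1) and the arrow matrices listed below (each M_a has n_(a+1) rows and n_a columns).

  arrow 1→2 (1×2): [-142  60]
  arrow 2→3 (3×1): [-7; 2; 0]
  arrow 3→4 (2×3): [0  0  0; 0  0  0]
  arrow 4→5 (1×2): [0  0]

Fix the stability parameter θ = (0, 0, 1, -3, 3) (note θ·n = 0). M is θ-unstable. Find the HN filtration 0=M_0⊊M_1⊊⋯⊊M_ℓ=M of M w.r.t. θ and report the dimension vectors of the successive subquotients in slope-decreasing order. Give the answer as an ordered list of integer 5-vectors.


Via rank(M_{q-1}∘⋯∘M_p): M ≅ I[1,1], I[1,3], I[3,3]^2, I[4,4]^2, I[5,5].
μ_θ-semistable layers: μ^(1)=3; μ^(2)=1; μ^(3)=0; μ^(4)=-3

((0, 0, 0, 0, 1); (0, 0, 3, 0, 0); (2, 1, 0, 0, 0); (0, 0, 0, 2, 0))


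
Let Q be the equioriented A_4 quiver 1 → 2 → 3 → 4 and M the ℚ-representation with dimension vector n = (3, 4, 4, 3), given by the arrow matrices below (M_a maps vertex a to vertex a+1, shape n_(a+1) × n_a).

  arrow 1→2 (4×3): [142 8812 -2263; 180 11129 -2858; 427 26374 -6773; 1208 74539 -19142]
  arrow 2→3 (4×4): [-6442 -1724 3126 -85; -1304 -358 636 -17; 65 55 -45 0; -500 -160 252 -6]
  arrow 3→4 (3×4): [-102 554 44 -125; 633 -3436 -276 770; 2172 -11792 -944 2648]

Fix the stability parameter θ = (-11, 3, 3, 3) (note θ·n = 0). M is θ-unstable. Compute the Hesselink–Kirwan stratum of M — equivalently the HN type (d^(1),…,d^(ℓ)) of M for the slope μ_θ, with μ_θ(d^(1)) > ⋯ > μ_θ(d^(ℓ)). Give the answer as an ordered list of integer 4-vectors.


Barcode: M ≅ I[1,2], I[1,3], I[1,4], I[2,2], I[3,3], I[3,4], I[4,4]. HN layers by μ_θ (2 steps, strictly decreasing):
  μ^(1)=3; μ^(2)=-11

((0, 4, 4, 3); (3, 0, 0, 0))


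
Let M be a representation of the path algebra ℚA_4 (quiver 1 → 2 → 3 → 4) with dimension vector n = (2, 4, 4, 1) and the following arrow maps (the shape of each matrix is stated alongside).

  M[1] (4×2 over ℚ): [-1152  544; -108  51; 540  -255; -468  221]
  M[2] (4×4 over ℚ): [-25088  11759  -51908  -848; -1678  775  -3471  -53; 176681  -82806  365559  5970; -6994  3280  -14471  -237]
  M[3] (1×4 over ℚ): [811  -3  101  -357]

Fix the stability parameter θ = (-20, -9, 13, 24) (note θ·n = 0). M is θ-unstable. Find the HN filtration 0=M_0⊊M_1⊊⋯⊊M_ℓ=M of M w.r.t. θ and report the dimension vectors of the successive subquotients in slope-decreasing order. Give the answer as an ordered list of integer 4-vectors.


Barcode: M ≅ I[1,1], I[1,4], I[2,2], I[2,3]^2, I[3,3]. HN layers by μ_θ (4 steps, strictly decreasing):
  μ^(1)=24; μ^(2)=13; μ^(3)=-9; μ^(4)=-20

((0, 0, 0, 1); (0, 0, 4, 0); (0, 4, 0, 0); (2, 0, 0, 0))


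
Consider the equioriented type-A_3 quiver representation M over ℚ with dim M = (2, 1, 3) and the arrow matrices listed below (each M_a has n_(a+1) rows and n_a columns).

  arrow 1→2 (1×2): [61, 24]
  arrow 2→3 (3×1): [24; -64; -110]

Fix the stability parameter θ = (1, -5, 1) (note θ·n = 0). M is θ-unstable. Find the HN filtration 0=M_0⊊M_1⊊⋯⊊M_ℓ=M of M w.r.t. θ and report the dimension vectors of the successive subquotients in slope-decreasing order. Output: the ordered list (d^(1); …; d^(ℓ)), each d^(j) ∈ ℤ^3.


Via rank(M_{q-1}∘⋯∘M_p): M ≅ I[1,1], I[1,3], I[3,3]^2.
μ_θ-semistable layers: μ^(1)=1; μ^(2)=-2

((1, 0, 3); (1, 1, 0))


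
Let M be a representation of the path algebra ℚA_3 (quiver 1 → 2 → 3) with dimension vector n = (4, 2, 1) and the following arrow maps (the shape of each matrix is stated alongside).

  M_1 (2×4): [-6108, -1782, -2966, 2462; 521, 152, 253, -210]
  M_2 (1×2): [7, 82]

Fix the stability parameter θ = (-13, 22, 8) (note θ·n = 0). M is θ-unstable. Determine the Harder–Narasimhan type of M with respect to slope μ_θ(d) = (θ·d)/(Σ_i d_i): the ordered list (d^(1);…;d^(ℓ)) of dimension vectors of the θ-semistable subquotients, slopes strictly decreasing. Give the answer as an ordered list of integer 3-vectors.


Barcode: M ≅ I[1,1]^2, I[1,2], I[1,3]. HN layers by μ_θ (3 steps, strictly decreasing):
  μ^(1)=22; μ^(2)=15; μ^(3)=-13

((0, 1, 0); (0, 1, 1); (4, 0, 0))


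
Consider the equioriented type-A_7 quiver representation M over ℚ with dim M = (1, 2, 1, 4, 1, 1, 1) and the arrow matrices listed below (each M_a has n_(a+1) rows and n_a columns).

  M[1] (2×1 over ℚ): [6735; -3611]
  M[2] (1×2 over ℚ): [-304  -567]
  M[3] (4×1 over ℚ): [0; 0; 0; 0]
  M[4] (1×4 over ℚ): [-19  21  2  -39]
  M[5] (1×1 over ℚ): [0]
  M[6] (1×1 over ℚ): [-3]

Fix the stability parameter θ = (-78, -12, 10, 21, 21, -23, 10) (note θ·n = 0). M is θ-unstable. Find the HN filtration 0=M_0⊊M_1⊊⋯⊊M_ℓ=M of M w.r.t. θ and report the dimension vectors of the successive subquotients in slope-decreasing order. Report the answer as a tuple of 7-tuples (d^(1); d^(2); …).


Via rank(M_{q-1}∘⋯∘M_p): M ≅ I[1,3], I[2,2], I[4,4]^3, I[4,5], I[6,7].
μ_θ-semistable layers: μ^(1)=21; μ^(2)=10; μ^(3)=-12; μ^(4)=-23; μ^(5)=-78

((0, 0, 0, 4, 1, 0, 0); (0, 0, 1, 0, 0, 0, 1); (0, 2, 0, 0, 0, 0, 0); (0, 0, 0, 0, 0, 1, 0); (1, 0, 0, 0, 0, 0, 0))


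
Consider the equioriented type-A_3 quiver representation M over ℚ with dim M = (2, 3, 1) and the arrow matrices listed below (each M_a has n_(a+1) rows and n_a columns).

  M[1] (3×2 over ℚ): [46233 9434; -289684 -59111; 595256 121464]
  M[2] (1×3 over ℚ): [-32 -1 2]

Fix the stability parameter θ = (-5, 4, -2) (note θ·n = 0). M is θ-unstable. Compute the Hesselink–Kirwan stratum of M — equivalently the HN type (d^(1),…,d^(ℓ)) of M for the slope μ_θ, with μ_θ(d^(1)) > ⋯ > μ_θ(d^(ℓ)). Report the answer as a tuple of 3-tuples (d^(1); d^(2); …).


Barcode: M ≅ I[1,2], I[1,3], I[2,2]. HN layers by μ_θ (3 steps, strictly decreasing):
  μ^(1)=4; μ^(2)=1; μ^(3)=-5

((0, 2, 0); (0, 1, 1); (2, 0, 0))


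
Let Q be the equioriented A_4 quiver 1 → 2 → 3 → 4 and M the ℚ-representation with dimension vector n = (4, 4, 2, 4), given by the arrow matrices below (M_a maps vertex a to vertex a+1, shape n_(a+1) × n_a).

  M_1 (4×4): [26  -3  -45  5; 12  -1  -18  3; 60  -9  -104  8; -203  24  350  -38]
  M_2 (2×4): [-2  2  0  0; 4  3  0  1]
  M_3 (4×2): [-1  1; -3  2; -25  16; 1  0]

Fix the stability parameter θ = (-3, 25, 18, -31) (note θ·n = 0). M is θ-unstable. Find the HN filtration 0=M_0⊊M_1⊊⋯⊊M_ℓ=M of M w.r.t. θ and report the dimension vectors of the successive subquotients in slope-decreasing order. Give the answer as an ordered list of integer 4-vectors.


Barcode: M ≅ I[1,2]^2, I[1,4]^2, I[4,4]^2. HN layers by μ_θ (4 steps, strictly decreasing):
  μ^(1)=25; μ^(2)=4; μ^(3)=-3; μ^(4)=-31

((0, 2, 0, 0); (0, 2, 2, 2); (4, 0, 0, 0); (0, 0, 0, 2))


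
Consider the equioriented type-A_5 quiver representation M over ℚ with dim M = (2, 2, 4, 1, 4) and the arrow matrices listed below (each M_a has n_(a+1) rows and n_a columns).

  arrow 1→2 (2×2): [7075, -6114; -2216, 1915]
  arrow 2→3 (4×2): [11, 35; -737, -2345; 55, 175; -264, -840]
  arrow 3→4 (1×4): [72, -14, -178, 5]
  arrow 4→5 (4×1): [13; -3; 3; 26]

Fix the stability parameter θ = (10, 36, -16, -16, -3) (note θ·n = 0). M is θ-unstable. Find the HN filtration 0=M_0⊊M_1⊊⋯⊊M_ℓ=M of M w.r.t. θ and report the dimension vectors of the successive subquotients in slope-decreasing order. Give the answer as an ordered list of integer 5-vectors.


Barcode: M ≅ I[1,2], I[1,3], I[3,3]^2, I[3,5], I[5,5]^3. HN layers by μ_θ (4 steps, strictly decreasing):
  μ^(1)=36; μ^(2)=10; μ^(3)=-3; μ^(4)=-16

((0, 1, 0, 0, 0); (2, 1, 1, 0, 0); (0, 0, 0, 0, 4); (0, 0, 3, 1, 0))


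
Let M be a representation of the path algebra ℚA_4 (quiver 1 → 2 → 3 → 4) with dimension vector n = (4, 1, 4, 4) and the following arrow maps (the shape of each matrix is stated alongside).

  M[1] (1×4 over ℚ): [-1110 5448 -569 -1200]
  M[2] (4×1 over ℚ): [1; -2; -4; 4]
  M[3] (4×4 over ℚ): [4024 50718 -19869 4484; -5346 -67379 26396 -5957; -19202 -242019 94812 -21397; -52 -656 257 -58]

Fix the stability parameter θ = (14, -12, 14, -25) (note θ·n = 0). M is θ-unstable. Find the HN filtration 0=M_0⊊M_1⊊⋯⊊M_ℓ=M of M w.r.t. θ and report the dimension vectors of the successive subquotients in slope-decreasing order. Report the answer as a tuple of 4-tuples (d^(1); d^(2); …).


Barcode: M ≅ I[1,1]^3, I[1,3], I[3,3], I[3,4]^2, I[4,4]^2. HN layers by μ_θ (4 steps, strictly decreasing):
  μ^(1)=14; μ^(2)=1; μ^(3)=-11/2; μ^(4)=-25

((3, 0, 2, 0); (1, 1, 0, 0); (0, 0, 2, 2); (0, 0, 0, 2))


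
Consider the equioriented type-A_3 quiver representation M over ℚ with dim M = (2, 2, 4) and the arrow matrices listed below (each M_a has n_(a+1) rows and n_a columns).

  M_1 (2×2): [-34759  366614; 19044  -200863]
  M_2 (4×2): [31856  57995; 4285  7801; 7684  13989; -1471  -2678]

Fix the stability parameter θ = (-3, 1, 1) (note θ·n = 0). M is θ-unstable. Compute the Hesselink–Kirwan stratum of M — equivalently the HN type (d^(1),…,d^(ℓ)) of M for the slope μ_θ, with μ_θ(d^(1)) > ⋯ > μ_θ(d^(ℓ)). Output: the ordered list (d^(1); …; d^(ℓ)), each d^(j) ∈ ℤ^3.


Via rank(M_{q-1}∘⋯∘M_p): M ≅ I[1,3]^2, I[3,3]^2.
μ_θ-semistable layers: μ^(1)=1; μ^(2)=-3

((0, 2, 4); (2, 0, 0))


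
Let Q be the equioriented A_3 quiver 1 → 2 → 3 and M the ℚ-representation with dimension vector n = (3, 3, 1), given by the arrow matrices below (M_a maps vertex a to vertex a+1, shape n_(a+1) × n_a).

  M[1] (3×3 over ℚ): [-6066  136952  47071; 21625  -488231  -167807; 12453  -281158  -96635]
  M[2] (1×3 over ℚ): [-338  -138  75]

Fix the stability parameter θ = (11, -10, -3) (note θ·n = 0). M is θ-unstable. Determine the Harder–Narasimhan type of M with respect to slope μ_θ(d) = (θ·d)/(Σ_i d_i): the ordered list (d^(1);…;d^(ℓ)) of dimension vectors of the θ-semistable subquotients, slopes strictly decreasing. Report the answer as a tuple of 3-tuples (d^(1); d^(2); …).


Via rank(M_{q-1}∘⋯∘M_p): M ≅ I[1,2]^2, I[1,3].
μ_θ-semistable layers: μ^(1)=1/2; μ^(2)=-2/3

((2, 2, 0); (1, 1, 1))


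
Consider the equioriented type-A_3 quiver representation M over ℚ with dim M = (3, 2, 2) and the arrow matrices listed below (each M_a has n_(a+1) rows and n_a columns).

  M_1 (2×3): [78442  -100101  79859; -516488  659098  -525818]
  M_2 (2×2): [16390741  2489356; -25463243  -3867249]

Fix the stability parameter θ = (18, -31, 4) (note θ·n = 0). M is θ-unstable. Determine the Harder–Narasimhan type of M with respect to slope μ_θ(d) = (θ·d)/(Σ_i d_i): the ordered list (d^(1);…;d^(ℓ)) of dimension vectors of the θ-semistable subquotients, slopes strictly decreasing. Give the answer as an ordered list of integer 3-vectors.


Interval decomposition of M: I[1,1], I[1,3]^2.
HN type (ℓ=3): μ^(1)=18; μ^(2)=4; μ^(3)=-13/2

((1, 0, 0); (0, 0, 2); (2, 2, 0))


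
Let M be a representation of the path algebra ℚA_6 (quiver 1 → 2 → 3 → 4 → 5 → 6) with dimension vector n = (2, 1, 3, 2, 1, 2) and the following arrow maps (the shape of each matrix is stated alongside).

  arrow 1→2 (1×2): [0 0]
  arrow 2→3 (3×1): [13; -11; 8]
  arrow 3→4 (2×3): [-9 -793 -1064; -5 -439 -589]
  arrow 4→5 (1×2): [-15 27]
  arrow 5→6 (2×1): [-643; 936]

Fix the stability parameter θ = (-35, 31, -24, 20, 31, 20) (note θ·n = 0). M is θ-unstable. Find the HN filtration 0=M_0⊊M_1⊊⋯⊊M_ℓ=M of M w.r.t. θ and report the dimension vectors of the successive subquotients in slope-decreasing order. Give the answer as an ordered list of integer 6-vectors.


Via rank(M_{q-1}∘⋯∘M_p): M ≅ I[1,1]^2, I[2,6], I[3,3], I[3,4], I[6,6].
μ_θ-semistable layers: μ^(1)=51/2; μ^(2)=20; μ^(3)=7/2; μ^(4)=-24; μ^(5)=-35

((0, 0, 0, 0, 1, 1); (0, 0, 0, 2, 0, 1); (0, 1, 1, 0, 0, 0); (0, 0, 2, 0, 0, 0); (2, 0, 0, 0, 0, 0))


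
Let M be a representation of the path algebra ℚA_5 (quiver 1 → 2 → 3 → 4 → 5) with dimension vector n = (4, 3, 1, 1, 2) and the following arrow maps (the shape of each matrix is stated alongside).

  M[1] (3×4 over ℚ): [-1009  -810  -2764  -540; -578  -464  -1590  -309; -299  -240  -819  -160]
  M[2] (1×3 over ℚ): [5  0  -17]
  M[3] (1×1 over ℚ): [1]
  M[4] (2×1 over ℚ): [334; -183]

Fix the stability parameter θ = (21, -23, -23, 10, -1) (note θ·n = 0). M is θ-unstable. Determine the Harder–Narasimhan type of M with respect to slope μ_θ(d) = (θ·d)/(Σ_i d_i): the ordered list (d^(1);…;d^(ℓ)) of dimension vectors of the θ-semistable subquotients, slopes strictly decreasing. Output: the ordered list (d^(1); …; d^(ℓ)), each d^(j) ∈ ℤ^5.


Interval decomposition of M: I[1,1], I[1,2]^2, I[1,5], I[5,5].
HN type (ℓ=4): μ^(1)=21; μ^(2)=9/2; μ^(3)=-1; μ^(4)=-25/3

((1, 0, 0, 0, 0); (0, 0, 0, 1, 1); (2, 2, 0, 0, 1); (1, 1, 1, 0, 0))


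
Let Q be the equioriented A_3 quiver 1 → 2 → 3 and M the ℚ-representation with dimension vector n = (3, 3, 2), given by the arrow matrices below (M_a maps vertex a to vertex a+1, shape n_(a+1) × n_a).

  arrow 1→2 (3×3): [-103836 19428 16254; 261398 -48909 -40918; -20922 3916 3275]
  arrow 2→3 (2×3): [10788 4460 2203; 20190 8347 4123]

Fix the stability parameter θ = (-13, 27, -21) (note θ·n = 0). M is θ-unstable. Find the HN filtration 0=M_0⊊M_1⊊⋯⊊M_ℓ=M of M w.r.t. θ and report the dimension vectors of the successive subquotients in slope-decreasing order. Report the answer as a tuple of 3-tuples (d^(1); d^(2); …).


Via rank(M_{q-1}∘⋯∘M_p): M ≅ I[1,1], I[1,3]^2, I[2,2].
μ_θ-semistable layers: μ^(1)=27; μ^(2)=3; μ^(3)=-13

((0, 1, 0); (0, 2, 2); (3, 0, 0))


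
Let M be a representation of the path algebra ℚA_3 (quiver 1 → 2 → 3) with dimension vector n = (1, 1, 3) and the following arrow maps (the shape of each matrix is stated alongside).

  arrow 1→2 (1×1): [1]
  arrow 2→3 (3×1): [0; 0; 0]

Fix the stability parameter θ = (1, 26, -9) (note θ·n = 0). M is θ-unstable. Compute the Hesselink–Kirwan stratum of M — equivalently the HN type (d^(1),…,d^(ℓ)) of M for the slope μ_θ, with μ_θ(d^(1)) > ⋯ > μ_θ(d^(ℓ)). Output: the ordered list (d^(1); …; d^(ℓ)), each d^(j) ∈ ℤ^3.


Via rank(M_{q-1}∘⋯∘M_p): M ≅ I[1,2], I[3,3]^3.
μ_θ-semistable layers: μ^(1)=26; μ^(2)=1; μ^(3)=-9

((0, 1, 0); (1, 0, 0); (0, 0, 3))


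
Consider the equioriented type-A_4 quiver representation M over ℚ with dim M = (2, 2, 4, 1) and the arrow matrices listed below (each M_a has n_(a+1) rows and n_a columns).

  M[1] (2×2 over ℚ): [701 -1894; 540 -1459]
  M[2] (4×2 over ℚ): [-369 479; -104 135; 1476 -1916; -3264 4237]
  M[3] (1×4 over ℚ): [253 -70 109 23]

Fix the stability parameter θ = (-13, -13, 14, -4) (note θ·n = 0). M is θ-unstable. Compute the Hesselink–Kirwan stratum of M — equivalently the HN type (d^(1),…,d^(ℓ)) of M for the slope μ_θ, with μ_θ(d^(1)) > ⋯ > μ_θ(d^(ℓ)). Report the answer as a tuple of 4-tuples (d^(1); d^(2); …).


Interval decomposition of M: I[1,3], I[1,4], I[3,3]^2.
HN type (ℓ=3): μ^(1)=14; μ^(2)=5; μ^(3)=-13

((0, 0, 3, 0); (0, 0, 1, 1); (2, 2, 0, 0))


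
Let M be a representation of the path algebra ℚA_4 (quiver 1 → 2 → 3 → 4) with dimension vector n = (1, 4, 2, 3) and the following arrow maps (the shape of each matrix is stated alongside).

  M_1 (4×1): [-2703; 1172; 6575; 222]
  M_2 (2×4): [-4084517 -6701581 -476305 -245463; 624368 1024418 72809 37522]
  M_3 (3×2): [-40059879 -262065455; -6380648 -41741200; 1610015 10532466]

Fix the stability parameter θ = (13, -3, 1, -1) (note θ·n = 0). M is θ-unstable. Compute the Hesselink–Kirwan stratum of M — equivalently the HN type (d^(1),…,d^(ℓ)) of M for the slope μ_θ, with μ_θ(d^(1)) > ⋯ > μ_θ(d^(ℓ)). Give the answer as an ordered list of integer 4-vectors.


Via rank(M_{q-1}∘⋯∘M_p): M ≅ I[1,4], I[2,2]^2, I[2,4], I[4,4].
μ_θ-semistable layers: μ^(1)=5/2; μ^(2)=0; μ^(3)=-1; μ^(4)=-3

((1, 1, 1, 1); (0, 0, 1, 1); (0, 0, 0, 1); (0, 3, 0, 0))


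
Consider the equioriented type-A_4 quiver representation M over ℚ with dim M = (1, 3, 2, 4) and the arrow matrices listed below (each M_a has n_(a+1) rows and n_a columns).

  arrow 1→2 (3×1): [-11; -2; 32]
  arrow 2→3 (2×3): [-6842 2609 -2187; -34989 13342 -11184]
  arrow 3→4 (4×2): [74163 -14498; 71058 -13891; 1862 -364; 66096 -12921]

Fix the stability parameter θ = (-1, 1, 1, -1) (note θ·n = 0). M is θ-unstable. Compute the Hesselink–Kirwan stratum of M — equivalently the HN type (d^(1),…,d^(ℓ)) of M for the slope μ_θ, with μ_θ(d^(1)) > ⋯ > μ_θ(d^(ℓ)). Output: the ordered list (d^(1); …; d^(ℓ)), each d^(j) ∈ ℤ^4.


Via rank(M_{q-1}∘⋯∘M_p): M ≅ I[1,4], I[2,2], I[2,4], I[4,4]^2.
μ_θ-semistable layers: μ^(1)=1; μ^(2)=1/3; μ^(3)=-1

((0, 1, 0, 0); (0, 2, 2, 2); (1, 0, 0, 2))


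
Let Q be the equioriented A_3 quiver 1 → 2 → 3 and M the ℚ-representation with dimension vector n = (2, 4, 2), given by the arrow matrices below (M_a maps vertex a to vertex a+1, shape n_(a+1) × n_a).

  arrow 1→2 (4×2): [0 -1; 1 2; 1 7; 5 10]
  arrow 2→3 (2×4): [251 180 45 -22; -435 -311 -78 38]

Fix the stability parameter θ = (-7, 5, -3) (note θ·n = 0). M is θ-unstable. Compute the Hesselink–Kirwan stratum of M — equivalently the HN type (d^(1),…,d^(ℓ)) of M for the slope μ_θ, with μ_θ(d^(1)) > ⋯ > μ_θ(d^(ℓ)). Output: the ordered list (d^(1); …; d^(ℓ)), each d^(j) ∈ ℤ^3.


Barcode: M ≅ I[1,3]^2, I[2,2]^2. HN layers by μ_θ (3 steps, strictly decreasing):
  μ^(1)=5; μ^(2)=1; μ^(3)=-7

((0, 2, 0); (0, 2, 2); (2, 0, 0))


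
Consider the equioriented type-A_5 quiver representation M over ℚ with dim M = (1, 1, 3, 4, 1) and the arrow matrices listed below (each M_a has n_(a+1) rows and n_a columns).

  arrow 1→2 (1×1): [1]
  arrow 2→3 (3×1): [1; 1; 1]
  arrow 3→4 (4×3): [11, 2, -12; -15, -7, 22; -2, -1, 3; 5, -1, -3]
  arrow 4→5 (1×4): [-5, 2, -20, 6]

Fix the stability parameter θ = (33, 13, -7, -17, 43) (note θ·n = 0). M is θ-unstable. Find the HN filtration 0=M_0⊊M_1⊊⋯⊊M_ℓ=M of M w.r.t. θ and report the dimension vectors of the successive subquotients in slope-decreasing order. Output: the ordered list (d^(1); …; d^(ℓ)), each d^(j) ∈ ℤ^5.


Interval decomposition of M: I[1,5], I[3,4]^2, I[4,4].
HN type (ℓ=4): μ^(1)=43; μ^(2)=11/2; μ^(3)=-12; μ^(4)=-17

((0, 0, 0, 0, 1); (1, 1, 1, 1, 0); (0, 0, 2, 2, 0); (0, 0, 0, 1, 0))


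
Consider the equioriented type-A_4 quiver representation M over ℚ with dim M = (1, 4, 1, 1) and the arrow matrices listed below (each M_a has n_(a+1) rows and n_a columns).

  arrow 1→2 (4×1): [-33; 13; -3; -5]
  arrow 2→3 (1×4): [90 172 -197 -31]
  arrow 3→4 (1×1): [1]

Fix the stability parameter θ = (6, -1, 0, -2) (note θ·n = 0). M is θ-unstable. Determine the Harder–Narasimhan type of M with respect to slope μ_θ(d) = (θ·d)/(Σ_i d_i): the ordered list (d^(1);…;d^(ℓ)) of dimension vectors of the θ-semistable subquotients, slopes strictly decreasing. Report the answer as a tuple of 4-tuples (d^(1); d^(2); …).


Barcode: M ≅ I[1,4], I[2,2]^3. HN layers by μ_θ (2 steps, strictly decreasing):
  μ^(1)=3/4; μ^(2)=-1

((1, 1, 1, 1); (0, 3, 0, 0))


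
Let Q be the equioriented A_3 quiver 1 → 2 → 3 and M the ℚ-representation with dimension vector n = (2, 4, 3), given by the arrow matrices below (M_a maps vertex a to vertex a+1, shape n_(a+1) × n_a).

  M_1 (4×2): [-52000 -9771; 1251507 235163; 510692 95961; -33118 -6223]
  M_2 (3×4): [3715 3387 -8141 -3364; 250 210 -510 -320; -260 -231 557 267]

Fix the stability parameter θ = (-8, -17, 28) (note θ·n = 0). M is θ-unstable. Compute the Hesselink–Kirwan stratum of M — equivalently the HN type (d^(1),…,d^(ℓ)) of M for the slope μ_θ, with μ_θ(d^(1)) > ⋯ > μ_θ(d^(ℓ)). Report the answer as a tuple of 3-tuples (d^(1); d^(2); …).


Interval decomposition of M: I[1,2], I[1,3], I[2,2], I[2,3], I[3,3].
HN type (ℓ=3): μ^(1)=28; μ^(2)=-25/2; μ^(3)=-17

((0, 0, 3); (2, 2, 0); (0, 2, 0))
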